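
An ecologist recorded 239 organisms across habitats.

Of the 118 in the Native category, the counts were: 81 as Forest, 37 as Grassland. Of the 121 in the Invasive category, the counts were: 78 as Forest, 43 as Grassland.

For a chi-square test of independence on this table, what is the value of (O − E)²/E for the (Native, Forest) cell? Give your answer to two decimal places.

0.08

Row total (Native) = 118; column total (Forest) = 159; N = 239.
Expected count E = 118 × 159 / 239 = 78.502.
Contribution = (O − E)²/E = (81 − 78.502)² / 78.502 = 0.08.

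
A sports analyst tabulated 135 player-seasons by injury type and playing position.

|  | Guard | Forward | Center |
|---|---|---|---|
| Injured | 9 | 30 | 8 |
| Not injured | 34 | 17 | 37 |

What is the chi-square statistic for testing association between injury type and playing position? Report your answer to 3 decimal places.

Row totals: 47, 88. Column totals: 43, 47, 45. Grand total N = 135.
Expected counts (row total × column total / N):
  Injured, Guard: 47×43/135 = 14.9704
  Injured, Forward: 47×47/135 = 16.3630
  Injured, Center: 47×45/135 = 15.6667
  Not injured, Guard: 88×43/135 = 28.0296
  Not injured, Forward: 88×47/135 = 30.6370
  Not injured, Center: 88×45/135 = 29.3333
Contributions (O − E)²/E:
  (9 − 14.9704)²/14.9704 = 2.3811
  (30 − 16.3630)²/16.3630 = 11.3651
  (8 − 15.6667)²/15.6667 = 3.7518
  (34 − 28.0296)²/28.0296 = 1.2717
  (17 − 30.6370)²/30.6370 = 6.0700
  (37 − 29.3333)²/29.3333 = 2.0038
χ² = 2.3811 + 11.3651 + 3.7518 + 1.2717 + 6.0700 + 2.0038 = 26.844

26.844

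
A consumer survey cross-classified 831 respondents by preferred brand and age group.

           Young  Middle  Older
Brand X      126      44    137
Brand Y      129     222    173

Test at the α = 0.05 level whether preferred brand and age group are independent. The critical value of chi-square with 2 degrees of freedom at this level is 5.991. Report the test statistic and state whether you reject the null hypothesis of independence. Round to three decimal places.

Row totals: 307, 524. Column totals: 255, 266, 310. Grand total N = 831.
Expected counts (row total × column total / N):
  Brand X, Young: 307×255/831 = 94.20578
  Brand X, Middle: 307×266/831 = 98.26955
  Brand X, Older: 307×310/831 = 114.52467
  Brand Y, Young: 524×255/831 = 160.79422
  Brand Y, Middle: 524×266/831 = 167.73045
  Brand Y, Older: 524×310/831 = 195.47533
Contributions (O − E)²/E:
  (126 − 94.20578)²/94.20578 = 10.7305
  (44 − 98.26955)²/98.26955 = 29.9705
  (137 − 114.52467)²/114.52467 = 4.4108
  (129 − 160.79422)²/160.79422 = 6.2867
  (222 − 167.73045)²/167.73045 = 17.5590
  (173 − 195.47533)²/195.47533 = 2.5842
χ² = 10.7305 + 29.9705 + 4.4108 + 6.2867 + 17.5590 + 2.5842 = 71.542
df = (2−1)(3−1) = 2. Since 71.542 > 5.991, reject the null hypothesis of independence at α = 0.05.

71.542; reject H₀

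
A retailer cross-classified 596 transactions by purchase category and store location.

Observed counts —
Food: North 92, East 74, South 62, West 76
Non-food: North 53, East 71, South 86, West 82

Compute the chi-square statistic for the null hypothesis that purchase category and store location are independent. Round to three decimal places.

Row totals: 304, 292. Column totals: 145, 145, 148, 158. Grand total N = 596.
Expected counts (row total × column total / N):
  Food, North: 304×145/596 = 73.9597
  Food, East: 304×145/596 = 73.9597
  Food, South: 304×148/596 = 75.4899
  Food, West: 304×158/596 = 80.5906
  Non-food, North: 292×145/596 = 71.0403
  Non-food, East: 292×145/596 = 71.0403
  Non-food, South: 292×148/596 = 72.5101
  Non-food, West: 292×158/596 = 77.4094
Contributions (O − E)²/E:
  (92 − 73.9597)²/73.9597 = 4.4004
  (74 − 73.9597)²/73.9597 = 0.0000
  (62 − 75.4899)²/75.4899 = 2.4106
  (76 − 80.5906)²/80.5906 = 0.2615
  (53 − 71.0403)²/71.0403 = 4.5812
  (71 − 71.0403)²/71.0403 = 0.0000
  (86 − 72.5101)²/72.5101 = 2.5097
  (82 − 77.4094)²/77.4094 = 0.2722
χ² = 4.4004 + 0.0000 + 2.4106 + 0.2615 + 4.5812 + 0.0000 + 2.5097 + 0.2722 = 14.436

14.436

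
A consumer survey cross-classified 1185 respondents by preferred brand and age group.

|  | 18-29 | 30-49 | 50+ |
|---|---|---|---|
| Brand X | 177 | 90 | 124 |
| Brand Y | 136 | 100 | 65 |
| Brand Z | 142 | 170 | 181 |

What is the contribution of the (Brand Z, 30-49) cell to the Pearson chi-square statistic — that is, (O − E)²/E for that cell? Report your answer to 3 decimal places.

Row total (Brand Z) = 493; column total (30-49) = 360; N = 1185.
Expected count E = 493 × 360 / 1185 = 149.7722.
Contribution = (O − E)²/E = (170 − 149.7722)² / 149.7722 = 2.732.

2.732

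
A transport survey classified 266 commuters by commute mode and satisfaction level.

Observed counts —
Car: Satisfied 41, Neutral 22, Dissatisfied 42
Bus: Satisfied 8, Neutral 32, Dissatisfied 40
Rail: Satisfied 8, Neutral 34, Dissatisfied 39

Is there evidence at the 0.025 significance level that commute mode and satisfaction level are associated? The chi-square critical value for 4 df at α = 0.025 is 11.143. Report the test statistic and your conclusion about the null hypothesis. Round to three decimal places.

34.074; reject H₀

Row totals: 105, 80, 81. Column totals: 57, 88, 121. Grand total N = 266.
Expected counts (row total × column total / N):
  Car, Satisfied: 105×57/266 = 22.5000
  Car, Neutral: 105×88/266 = 34.7368
  Car, Dissatisfied: 105×121/266 = 47.7632
  Bus, Satisfied: 80×57/266 = 17.1429
  Bus, Neutral: 80×88/266 = 26.4662
  Bus, Dissatisfied: 80×121/266 = 36.3910
  Rail, Satisfied: 81×57/266 = 17.3571
  Rail, Neutral: 81×88/266 = 26.7970
  Rail, Dissatisfied: 81×121/266 = 36.8459
Contributions (O − E)²/E:
  (41 − 22.5000)²/22.5000 = 15.2111
  (22 − 34.7368)²/34.7368 = 4.6702
  (42 − 47.7632)²/47.7632 = 0.6954
  (8 − 17.1429)²/17.1429 = 4.8762
  (32 − 26.4662)²/26.4662 = 1.1571
  (40 − 36.3910)²/36.3910 = 0.3579
  (8 − 17.3571)²/17.3571 = 5.0444
  (34 − 26.7970)²/26.7970 = 1.9362
  (39 − 36.8459)²/36.8459 = 0.1259
χ² = 15.2111 + 4.6702 + 0.6954 + 4.8762 + 1.1571 + 0.3579 + 5.0444 + 1.9362 + 0.1259 = 34.074
df = (3−1)(3−1) = 4. Since 34.074 > 11.143, reject the null hypothesis of independence at α = 0.025.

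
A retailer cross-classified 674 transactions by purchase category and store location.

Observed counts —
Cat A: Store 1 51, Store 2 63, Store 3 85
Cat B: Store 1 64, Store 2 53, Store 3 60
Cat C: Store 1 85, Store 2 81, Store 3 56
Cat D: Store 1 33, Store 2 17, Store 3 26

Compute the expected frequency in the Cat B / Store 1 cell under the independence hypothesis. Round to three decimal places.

Row total (Cat B) = 177; column total (Store 1) = 233; grand total N = 674.
Expected count = (row total × column total) / N = 177 × 233 / 674 = 61.188.

61.188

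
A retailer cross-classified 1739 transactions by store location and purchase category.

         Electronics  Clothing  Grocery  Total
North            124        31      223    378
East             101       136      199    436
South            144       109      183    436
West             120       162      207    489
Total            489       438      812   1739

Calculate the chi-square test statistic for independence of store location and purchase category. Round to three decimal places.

Grand total N = 1739.
Expected counts (row total × column total / N):
  North, Electronics: 378×489/1739 = 106.2921
  North, Clothing: 378×438/1739 = 95.2064
  North, Grocery: 378×812/1739 = 176.5014
  East, Electronics: 436×489/1739 = 122.6015
  East, Clothing: 436×438/1739 = 109.8148
  East, Grocery: 436×812/1739 = 203.5837
  South, Electronics: 436×489/1739 = 122.6015
  South, Clothing: 436×438/1739 = 109.8148
  South, Grocery: 436×812/1739 = 203.5837
  West, Electronics: 489×489/1739 = 137.5049
  West, Clothing: 489×438/1739 = 123.1639
  West, Grocery: 489×812/1739 = 228.3312
Contributions (O − E)²/E:
  (124 − 106.2921)²/106.2921 = 2.9501
  (31 − 95.2064)²/95.2064 = 43.3003
  (223 − 176.5014)²/176.5014 = 12.2499
  (101 − 122.6015)²/122.6015 = 3.8060
  (136 − 109.8148)²/109.8148 = 6.2438
  (199 − 203.5837)²/203.5837 = 0.1032
  (144 − 122.6015)²/122.6015 = 3.7348
  (109 − 109.8148)²/109.8148 = 0.0060
  (183 − 203.5837)²/203.5837 = 2.0812
  (120 − 137.5049)²/137.5049 = 2.2284
  (162 − 123.1639)²/123.1639 = 12.2458
  (207 − 228.3312)²/228.3312 = 1.9928
χ² = 2.9501 + 43.3003 + 12.2499 + 3.8060 + 6.2438 + 0.1032 + 3.7348 + 0.0060 + 2.0812 + 2.2284 + 12.2458 + 1.9928 = 90.942

90.942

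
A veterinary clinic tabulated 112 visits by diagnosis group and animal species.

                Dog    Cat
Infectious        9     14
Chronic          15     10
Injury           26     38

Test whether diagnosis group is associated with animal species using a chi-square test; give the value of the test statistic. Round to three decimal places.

3.087

Row totals: 23, 25, 64. Column totals: 50, 62. Grand total N = 112.
Expected counts (row total × column total / N):
  Infectious, Dog: 23×50/112 = 10.2679
  Infectious, Cat: 23×62/112 = 12.7321
  Chronic, Dog: 25×50/112 = 11.1607
  Chronic, Cat: 25×62/112 = 13.8393
  Injury, Dog: 64×50/112 = 28.5714
  Injury, Cat: 64×62/112 = 35.4286
Contributions (O − E)²/E:
  (9 − 10.2679)²/10.2679 = 0.1566
  (14 − 12.7321)²/12.7321 = 0.1263
  (15 − 11.1607)²/11.1607 = 1.3207
  (10 − 13.8393)²/13.8393 = 1.0651
  (26 − 28.5714)²/28.5714 = 0.2314
  (38 − 35.4286)²/35.4286 = 0.1866
χ² = 0.1566 + 0.1263 + 1.3207 + 1.0651 + 0.2314 + 0.1866 = 3.087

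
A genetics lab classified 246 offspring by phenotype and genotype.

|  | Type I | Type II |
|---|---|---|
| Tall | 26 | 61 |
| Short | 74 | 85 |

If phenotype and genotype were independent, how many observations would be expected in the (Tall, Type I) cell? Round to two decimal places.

35.37

Row total (Tall) = 87; column total (Type I) = 100; grand total N = 246.
Expected count = (row total × column total) / N = 87 × 100 / 246 = 35.37.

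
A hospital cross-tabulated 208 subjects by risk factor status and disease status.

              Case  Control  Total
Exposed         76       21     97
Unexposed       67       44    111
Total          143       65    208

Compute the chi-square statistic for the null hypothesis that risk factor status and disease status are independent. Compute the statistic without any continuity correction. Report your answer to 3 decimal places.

Grand total N = 208.
Expected counts (row total × column total / N):
  Exposed, Case: 97×143/208 = 66.6875
  Exposed, Control: 97×65/208 = 30.3125
  Unexposed, Case: 111×143/208 = 76.3125
  Unexposed, Control: 111×65/208 = 34.6875
Contributions (O − E)²/E:
  (76 − 66.6875)²/66.6875 = 1.3004
  (21 − 30.3125)²/30.3125 = 2.8610
  (67 − 76.3125)²/76.3125 = 1.1364
  (44 − 34.6875)²/34.6875 = 2.5001
χ² = 1.3004 + 2.8610 + 1.1364 + 2.5001 = 7.798

7.798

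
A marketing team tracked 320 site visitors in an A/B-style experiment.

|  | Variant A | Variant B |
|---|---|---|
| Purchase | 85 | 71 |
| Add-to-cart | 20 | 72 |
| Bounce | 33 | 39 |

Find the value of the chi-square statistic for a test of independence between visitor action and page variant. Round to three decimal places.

25.581

Row totals: 156, 92, 72. Column totals: 138, 182. Grand total N = 320.
Expected counts (row total × column total / N):
  Purchase, Variant A: 156×138/320 = 67.2750
  Purchase, Variant B: 156×182/320 = 88.7250
  Add-to-cart, Variant A: 92×138/320 = 39.6750
  Add-to-cart, Variant B: 92×182/320 = 52.3250
  Bounce, Variant A: 72×138/320 = 31.0500
  Bounce, Variant B: 72×182/320 = 40.9500
Contributions (O − E)²/E:
  (85 − 67.2750)²/67.2750 = 4.6700
  (71 − 88.7250)²/88.7250 = 3.5410
  (20 − 39.6750)²/39.6750 = 9.7569
  (72 − 52.3250)²/52.3250 = 7.3981
  (33 − 31.0500)²/31.0500 = 0.1225
  (39 − 40.9500)²/40.9500 = 0.0929
χ² = 4.6700 + 3.5410 + 9.7569 + 7.3981 + 0.1225 + 0.0929 = 25.581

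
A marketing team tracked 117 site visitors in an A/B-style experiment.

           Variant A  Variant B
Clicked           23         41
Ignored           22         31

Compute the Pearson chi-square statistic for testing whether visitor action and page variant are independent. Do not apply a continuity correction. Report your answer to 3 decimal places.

0.380

Row totals: 64, 53. Column totals: 45, 72. Grand total N = 117.
Expected counts (row total × column total / N):
  Clicked, Variant A: 64×45/117 = 24.6154
  Clicked, Variant B: 64×72/117 = 39.3846
  Ignored, Variant A: 53×45/117 = 20.3846
  Ignored, Variant B: 53×72/117 = 32.6154
Contributions (O − E)²/E:
  (23 − 24.6154)²/24.6154 = 0.1060
  (41 − 39.3846)²/39.3846 = 0.0663
  (22 − 20.3846)²/20.3846 = 0.1280
  (31 − 32.6154)²/32.6154 = 0.0800
χ² = 0.1060 + 0.0663 + 0.1280 + 0.0800 = 0.380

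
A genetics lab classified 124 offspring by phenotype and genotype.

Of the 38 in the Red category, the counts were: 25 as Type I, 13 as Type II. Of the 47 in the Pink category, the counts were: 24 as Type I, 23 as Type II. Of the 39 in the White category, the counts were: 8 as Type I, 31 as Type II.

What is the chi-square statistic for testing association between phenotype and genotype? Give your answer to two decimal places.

16.68

Row totals: 38, 47, 39. Column totals: 57, 67. Grand total N = 124.
Expected counts (row total × column total / N):
  Red, Type I: 38×57/124 = 17.468
  Red, Type II: 38×67/124 = 20.532
  Pink, Type I: 47×57/124 = 21.605
  Pink, Type II: 47×67/124 = 25.395
  White, Type I: 39×57/124 = 17.927
  White, Type II: 39×67/124 = 21.073
Contributions (O − E)²/E:
  (25 − 17.468)²/17.468 = 3.2477
  (13 − 20.532)²/20.532 = 2.7631
  (24 − 21.605)²/21.605 = 0.2655
  (23 − 25.395)²/25.395 = 0.2259
  (8 − 17.927)²/17.927 = 5.4970
  (31 − 21.073)²/21.073 = 4.6764
χ² = 3.2477 + 2.7631 + 0.2655 + 0.2259 + 5.4970 + 4.6764 = 16.68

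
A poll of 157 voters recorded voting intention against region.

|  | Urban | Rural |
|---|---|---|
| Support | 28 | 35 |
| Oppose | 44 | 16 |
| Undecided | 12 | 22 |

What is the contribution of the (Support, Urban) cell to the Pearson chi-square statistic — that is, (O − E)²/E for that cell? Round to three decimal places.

Row total (Support) = 63; column total (Urban) = 84; N = 157.
Expected count E = 63 × 84 / 157 = 33.7070.
Contribution = (O − E)²/E = (28 − 33.7070)² / 33.7070 = 0.966.

0.966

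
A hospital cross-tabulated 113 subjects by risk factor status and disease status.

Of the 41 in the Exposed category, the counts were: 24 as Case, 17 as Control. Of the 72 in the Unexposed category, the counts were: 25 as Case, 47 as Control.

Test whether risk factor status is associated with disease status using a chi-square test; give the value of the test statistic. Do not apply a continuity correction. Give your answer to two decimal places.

Row totals: 41, 72. Column totals: 49, 64. Grand total N = 113.
Expected counts (row total × column total / N):
  Exposed, Case: 41×49/113 = 17.779
  Exposed, Control: 41×64/113 = 23.221
  Unexposed, Case: 72×49/113 = 31.221
  Unexposed, Control: 72×64/113 = 40.779
Contributions (O − E)²/E:
  (24 − 17.779)²/17.779 = 2.1768
  (17 − 23.221)²/23.221 = 1.6666
  (25 − 31.221)²/31.221 = 1.2396
  (47 − 40.779)²/40.779 = 0.9490
χ² = 2.1768 + 1.6666 + 1.2396 + 0.9490 = 6.03

6.03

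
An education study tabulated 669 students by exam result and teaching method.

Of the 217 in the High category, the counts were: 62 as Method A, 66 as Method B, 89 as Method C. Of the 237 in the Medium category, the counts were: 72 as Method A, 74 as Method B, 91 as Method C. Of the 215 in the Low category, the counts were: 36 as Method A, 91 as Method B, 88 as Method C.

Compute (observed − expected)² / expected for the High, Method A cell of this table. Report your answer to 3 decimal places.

0.853

Row total (High) = 217; column total (Method A) = 170; N = 669.
Expected count E = 217 × 170 / 669 = 55.1420.
Contribution = (O − E)²/E = (62 − 55.1420)² / 55.1420 = 0.853.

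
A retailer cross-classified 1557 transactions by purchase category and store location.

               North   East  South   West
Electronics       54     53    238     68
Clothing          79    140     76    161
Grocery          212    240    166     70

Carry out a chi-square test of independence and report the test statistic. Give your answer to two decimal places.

318.81

Row totals: 413, 456, 688. Column totals: 345, 433, 480, 299. Grand total N = 1557.
Expected counts (row total × column total / N):
  Electronics, North: 413×345/1557 = 91.513
  Electronics, East: 413×433/1557 = 114.855
  Electronics, South: 413×480/1557 = 127.322
  Electronics, West: 413×299/1557 = 79.311
  Clothing, North: 456×345/1557 = 101.040
  Clothing, East: 456×433/1557 = 126.813
  Clothing, South: 456×480/1557 = 140.578
  Clothing, West: 456×299/1557 = 87.568
  Grocery, North: 688×345/1557 = 152.447
  Grocery, East: 688×433/1557 = 191.332
  Grocery, South: 688×480/1557 = 212.100
  Grocery, West: 688×299/1557 = 132.121
Contributions (O − E)²/E:
  (54 − 91.513)²/91.513 = 15.3773
  (53 − 114.855)²/114.855 = 33.3119
  (238 − 127.322)²/127.322 = 96.2098
  (68 − 79.311)²/79.311 = 1.6131
  (79 − 101.040)²/101.040 = 4.8076
  (140 − 126.813)²/126.813 = 1.3713
  (76 − 140.578)²/140.578 = 29.6655
  (161 − 87.568)²/87.568 = 61.5780
  (212 − 152.447)²/152.447 = 23.2642
  (240 − 191.332)²/191.332 = 12.3794
  (166 − 212.100)²/212.100 = 10.0198
  (70 − 132.121)²/132.121 = 29.2082
χ² = 15.3773 + 33.3119 + 96.2098 + 1.6131 + 4.8076 + 1.3713 + 29.6655 + 61.5780 + 23.2642 + 12.3794 + 10.0198 + 29.2082 = 318.81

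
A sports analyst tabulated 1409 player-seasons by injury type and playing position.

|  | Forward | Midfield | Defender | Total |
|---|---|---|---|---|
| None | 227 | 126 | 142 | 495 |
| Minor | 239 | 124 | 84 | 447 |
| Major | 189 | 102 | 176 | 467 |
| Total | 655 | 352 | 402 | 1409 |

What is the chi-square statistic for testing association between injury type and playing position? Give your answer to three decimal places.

40.200

Grand total N = 1409.
Expected counts (row total × column total / N):
  None, Forward: 495×655/1409 = 230.1100
  None, Midfield: 495×352/1409 = 123.6622
  None, Defender: 495×402/1409 = 141.2278
  Minor, Forward: 447×655/1409 = 207.7963
  Minor, Midfield: 447×352/1409 = 111.6707
  Minor, Defender: 447×402/1409 = 127.5330
  Major, Forward: 467×655/1409 = 217.0937
  Major, Midfield: 467×352/1409 = 116.6671
  Major, Defender: 467×402/1409 = 133.2392
Contributions (O − E)²/E:
  (227 − 230.1100)²/230.1100 = 0.0420
  (126 − 123.6622)²/123.6622 = 0.0442
  (142 − 141.2278)²/141.2278 = 0.0042
  (239 − 207.7963)²/207.7963 = 4.6857
  (124 − 111.6707)²/111.6707 = 1.3612
  (84 − 127.5330)²/127.5330 = 14.8599
  (189 − 217.0937)²/217.0937 = 3.6356
  (102 − 116.6671)²/116.6671 = 1.8439
  (176 − 133.2392)²/133.2392 = 13.7233
χ² = 0.0420 + 0.0442 + 0.0042 + 4.6857 + 1.3612 + 14.8599 + 3.6356 + 1.8439 + 13.7233 = 40.200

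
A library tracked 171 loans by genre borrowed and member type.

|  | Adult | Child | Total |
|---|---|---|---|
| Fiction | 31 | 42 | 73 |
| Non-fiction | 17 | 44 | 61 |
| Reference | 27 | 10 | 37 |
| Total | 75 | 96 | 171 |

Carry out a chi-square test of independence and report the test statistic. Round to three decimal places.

19.129

Grand total N = 171.
Expected counts (row total × column total / N):
  Fiction, Adult: 73×75/171 = 32.0175
  Fiction, Child: 73×96/171 = 40.9825
  Non-fiction, Adult: 61×75/171 = 26.7544
  Non-fiction, Child: 61×96/171 = 34.2456
  Reference, Adult: 37×75/171 = 16.2281
  Reference, Child: 37×96/171 = 20.7719
Contributions (O − E)²/E:
  (31 − 32.0175)²/32.0175 = 0.0323
  (42 − 40.9825)²/40.9825 = 0.0253
  (17 − 26.7544)²/26.7544 = 3.5564
  (44 − 34.2456)²/34.2456 = 2.7784
  (27 − 16.2281)²/16.2281 = 7.1502
  (10 − 20.7719)²/20.7719 = 5.5861
χ² = 0.0323 + 0.0253 + 3.5564 + 2.7784 + 7.1502 + 5.5861 = 19.129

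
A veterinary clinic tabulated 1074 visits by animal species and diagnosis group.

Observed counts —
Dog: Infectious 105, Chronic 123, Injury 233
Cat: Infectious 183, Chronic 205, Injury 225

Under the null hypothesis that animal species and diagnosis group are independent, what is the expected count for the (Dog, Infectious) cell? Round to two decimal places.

123.62

Row total (Dog) = 461; column total (Infectious) = 288; grand total N = 1074.
Expected count = (row total × column total) / N = 461 × 288 / 1074 = 123.62.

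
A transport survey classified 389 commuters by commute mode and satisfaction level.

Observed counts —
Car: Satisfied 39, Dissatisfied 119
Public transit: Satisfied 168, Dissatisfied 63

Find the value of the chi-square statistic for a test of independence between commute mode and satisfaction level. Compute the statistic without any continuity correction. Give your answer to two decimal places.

Row totals: 158, 231. Column totals: 207, 182. Grand total N = 389.
Expected counts (row total × column total / N):
  Car, Satisfied: 158×207/389 = 84.077
  Car, Dissatisfied: 158×182/389 = 73.923
  Public transit, Satisfied: 231×207/389 = 122.923
  Public transit, Dissatisfied: 231×182/389 = 108.077
Contributions (O − E)²/E:
  (39 − 84.077)²/84.077 = 24.1676
  (119 − 73.923)²/73.923 = 27.4872
  (168 − 122.923)²/122.923 = 16.5302
  (63 − 108.077)²/108.077 = 18.8008
χ² = 24.1676 + 27.4872 + 16.5302 + 18.8008 = 86.99

86.99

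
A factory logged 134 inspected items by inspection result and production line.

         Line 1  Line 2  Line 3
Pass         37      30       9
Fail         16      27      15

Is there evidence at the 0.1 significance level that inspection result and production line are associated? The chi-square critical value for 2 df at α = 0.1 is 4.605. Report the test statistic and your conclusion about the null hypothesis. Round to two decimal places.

Row totals: 76, 58. Column totals: 53, 57, 24. Grand total N = 134.
Expected counts (row total × column total / N):
  Pass, Line 1: 76×53/134 = 30.060
  Pass, Line 2: 76×57/134 = 32.328
  Pass, Line 3: 76×24/134 = 13.612
  Fail, Line 1: 58×53/134 = 22.940
  Fail, Line 2: 58×57/134 = 24.672
  Fail, Line 3: 58×24/134 = 10.388
Contributions (O − E)²/E:
  (37 − 30.060)²/30.060 = 1.6022
  (30 − 32.328)²/32.328 = 0.1676
  (9 − 13.612)²/13.612 = 1.5626
  (16 − 22.940)²/22.940 = 2.0995
  (27 − 24.672)²/24.672 = 0.2197
  (15 − 10.388)²/10.388 = 2.0476
χ² = 1.6022 + 0.1676 + 1.5626 + 2.0995 + 0.2197 + 2.0476 = 7.70
df = (2−1)(3−1) = 2. Since 7.70 > 4.605, reject the null hypothesis of independence at α = 0.1.

7.70; reject H₀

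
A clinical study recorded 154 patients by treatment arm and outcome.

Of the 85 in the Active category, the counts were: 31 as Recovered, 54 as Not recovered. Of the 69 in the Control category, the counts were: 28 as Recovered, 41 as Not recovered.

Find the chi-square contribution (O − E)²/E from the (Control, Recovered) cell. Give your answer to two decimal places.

Row total (Control) = 69; column total (Recovered) = 59; N = 154.
Expected count E = 69 × 59 / 154 = 26.435.
Contribution = (O − E)²/E = (28 − 26.435)² / 26.435 = 0.09.

0.09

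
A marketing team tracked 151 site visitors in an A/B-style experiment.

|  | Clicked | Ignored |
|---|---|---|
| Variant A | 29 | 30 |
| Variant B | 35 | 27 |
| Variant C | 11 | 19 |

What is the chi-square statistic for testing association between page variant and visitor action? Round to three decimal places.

3.176

Row totals: 59, 62, 30. Column totals: 75, 76. Grand total N = 151.
Expected counts (row total × column total / N):
  Variant A, Clicked: 59×75/151 = 29.3046
  Variant A, Ignored: 59×76/151 = 29.6954
  Variant B, Clicked: 62×75/151 = 30.7947
  Variant B, Ignored: 62×76/151 = 31.2053
  Variant C, Clicked: 30×75/151 = 14.9007
  Variant C, Ignored: 30×76/151 = 15.0993
Contributions (O − E)²/E:
  (29 − 29.3046)²/29.3046 = 0.0032
  (30 − 29.6954)²/29.6954 = 0.0031
  (35 − 30.7947)²/30.7947 = 0.5743
  (27 − 31.2053)²/31.2053 = 0.5667
  (11 − 14.9007)²/14.9007 = 1.0211
  (19 − 15.0993)²/15.0993 = 1.0077
χ² = 0.0032 + 0.0031 + 0.5743 + 0.5667 + 1.0211 + 1.0077 = 3.176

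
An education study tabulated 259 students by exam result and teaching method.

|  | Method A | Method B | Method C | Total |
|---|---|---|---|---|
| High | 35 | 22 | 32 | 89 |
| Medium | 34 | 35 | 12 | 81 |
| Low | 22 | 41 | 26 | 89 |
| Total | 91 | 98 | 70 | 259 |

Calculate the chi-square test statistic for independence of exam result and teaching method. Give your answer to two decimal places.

Grand total N = 259.
Expected counts (row total × column total / N):
  High, Method A: 89×91/259 = 31.270
  High, Method B: 89×98/259 = 33.676
  High, Method C: 89×70/259 = 24.054
  Medium, Method A: 81×91/259 = 28.459
  Medium, Method B: 81×98/259 = 30.649
  Medium, Method C: 81×70/259 = 21.892
  Low, Method A: 89×91/259 = 31.270
  Low, Method B: 89×98/259 = 33.676
  Low, Method C: 89×70/259 = 24.054
Contributions (O − E)²/E:
  (35 − 31.270)²/31.270 = 0.4449
  (22 − 33.676)²/33.676 = 4.0483
  (32 − 24.054)²/24.054 = 2.6249
  (34 − 28.459)²/28.459 = 1.0788
  (35 − 30.649)²/30.649 = 0.6177
  (12 − 21.892)²/21.892 = 4.4697
  (22 − 31.270)²/31.270 = 2.7481
  (41 − 33.676)²/33.676 = 1.5929
  (26 − 24.054)²/24.054 = 0.1574
χ² = 0.4449 + 4.0483 + 2.6249 + 1.0788 + 0.6177 + 4.4697 + 2.7481 + 1.5929 + 0.1574 = 17.78

17.78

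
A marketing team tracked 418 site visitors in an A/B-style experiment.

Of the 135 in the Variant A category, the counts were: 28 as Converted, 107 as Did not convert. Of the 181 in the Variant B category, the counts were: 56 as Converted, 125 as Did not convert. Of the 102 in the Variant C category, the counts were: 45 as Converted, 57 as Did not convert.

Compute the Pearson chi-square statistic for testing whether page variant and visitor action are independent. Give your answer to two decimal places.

14.88

Row totals: 135, 181, 102. Column totals: 129, 289. Grand total N = 418.
Expected counts (row total × column total / N):
  Variant A, Converted: 135×129/418 = 41.663
  Variant A, Did not convert: 135×289/418 = 93.337
  Variant B, Converted: 181×129/418 = 55.859
  Variant B, Did not convert: 181×289/418 = 125.141
  Variant C, Converted: 102×129/418 = 31.478
  Variant C, Did not convert: 102×289/418 = 70.522
Contributions (O − E)²/E:
  (28 − 41.663)²/41.663 = 4.4807
  (107 − 93.337)²/93.337 = 2.0000
  (56 − 55.859)²/55.859 = 0.0004
  (125 − 125.141)²/125.141 = 0.0002
  (45 − 31.478)²/31.478 = 5.8086
  (57 − 70.522)²/70.522 = 2.5927
χ² = 4.4807 + 2.0000 + 0.0004 + 0.0002 + 5.8086 + 2.5927 = 14.88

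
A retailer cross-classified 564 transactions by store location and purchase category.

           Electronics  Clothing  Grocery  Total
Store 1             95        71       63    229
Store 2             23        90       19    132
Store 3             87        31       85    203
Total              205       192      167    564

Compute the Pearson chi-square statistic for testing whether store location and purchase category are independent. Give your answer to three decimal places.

104.829

Grand total N = 564.
Expected counts (row total × column total / N):
  Store 1, Electronics: 229×205/564 = 83.2358
  Store 1, Clothing: 229×192/564 = 77.9574
  Store 1, Grocery: 229×167/564 = 67.8067
  Store 2, Electronics: 132×205/564 = 47.9787
  Store 2, Clothing: 132×192/564 = 44.9362
  Store 2, Grocery: 132×167/564 = 39.0851
  Store 3, Electronics: 203×205/564 = 73.7855
  Store 3, Clothing: 203×192/564 = 69.1064
  Store 3, Grocery: 203×167/564 = 60.1082
Contributions (O − E)²/E:
  (95 − 83.2358)²/83.2358 = 1.6627
  (71 − 77.9574)²/77.9574 = 0.6209
  (63 − 67.8067)²/67.8067 = 0.3407
  (23 − 47.9787)²/47.9787 = 13.0044
  (90 − 44.9362)²/44.9362 = 45.1918
  (19 − 39.0851)²/39.0851 = 10.3214
  (87 − 73.7855)²/73.7855 = 2.3666
  (31 − 69.1064)²/69.1064 = 21.0125
  (85 − 60.1082)²/60.1082 = 10.3081
χ² = 1.6627 + 0.6209 + 0.3407 + 13.0044 + 45.1918 + 10.3214 + 2.3666 + 21.0125 + 10.3081 = 104.829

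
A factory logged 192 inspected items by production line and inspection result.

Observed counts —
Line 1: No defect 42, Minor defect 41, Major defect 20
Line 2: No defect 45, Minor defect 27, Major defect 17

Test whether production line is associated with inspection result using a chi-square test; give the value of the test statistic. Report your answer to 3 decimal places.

2.220

Row totals: 103, 89. Column totals: 87, 68, 37. Grand total N = 192.
Expected counts (row total × column total / N):
  Line 1, No defect: 103×87/192 = 46.6719
  Line 1, Minor defect: 103×68/192 = 36.4792
  Line 1, Major defect: 103×37/192 = 19.8490
  Line 2, No defect: 89×87/192 = 40.3281
  Line 2, Minor defect: 89×68/192 = 31.5208
  Line 2, Major defect: 89×37/192 = 17.1510
Contributions (O − E)²/E:
  (42 − 46.6719)²/46.6719 = 0.4677
  (41 − 36.4792)²/36.4792 = 0.5603
  (20 − 19.8490)²/19.8490 = 0.0011
  (45 − 40.3281)²/40.3281 = 0.5412
  (27 − 31.5208)²/31.5208 = 0.6484
  (17 − 17.1510)²/17.1510 = 0.0013
χ² = 0.4677 + 0.5603 + 0.0011 + 0.5412 + 0.6484 + 0.0013 = 2.220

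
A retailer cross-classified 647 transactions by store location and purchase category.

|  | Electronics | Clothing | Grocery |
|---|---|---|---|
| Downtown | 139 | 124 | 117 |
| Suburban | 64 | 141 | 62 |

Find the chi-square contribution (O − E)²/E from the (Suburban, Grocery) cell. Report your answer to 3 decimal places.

1.907

Row total (Suburban) = 267; column total (Grocery) = 179; N = 647.
Expected count E = 267 × 179 / 647 = 73.8686.
Contribution = (O − E)²/E = (62 − 73.8686)² / 73.8686 = 1.907.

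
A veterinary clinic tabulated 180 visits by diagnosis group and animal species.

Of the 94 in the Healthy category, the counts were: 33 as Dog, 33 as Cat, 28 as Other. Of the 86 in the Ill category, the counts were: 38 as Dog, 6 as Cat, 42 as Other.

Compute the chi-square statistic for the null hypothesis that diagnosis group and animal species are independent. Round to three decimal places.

21.531

Row totals: 94, 86. Column totals: 71, 39, 70. Grand total N = 180.
Expected counts (row total × column total / N):
  Healthy, Dog: 94×71/180 = 37.0778
  Healthy, Cat: 94×39/180 = 20.3667
  Healthy, Other: 94×70/180 = 36.5556
  Ill, Dog: 86×71/180 = 33.9222
  Ill, Cat: 86×39/180 = 18.6333
  Ill, Other: 86×70/180 = 33.4444
Contributions (O − E)²/E:
  (33 − 37.0778)²/37.0778 = 0.4485
  (33 − 20.3667)²/20.3667 = 7.8363
  (28 − 36.5556)²/36.5556 = 2.0024
  (38 − 33.9222)²/33.9222 = 0.4902
  (6 − 18.6333)²/18.6333 = 8.5653
  (42 − 33.4444)²/33.4444 = 2.1887
χ² = 0.4485 + 7.8363 + 2.0024 + 0.4902 + 8.5653 + 2.1887 = 21.531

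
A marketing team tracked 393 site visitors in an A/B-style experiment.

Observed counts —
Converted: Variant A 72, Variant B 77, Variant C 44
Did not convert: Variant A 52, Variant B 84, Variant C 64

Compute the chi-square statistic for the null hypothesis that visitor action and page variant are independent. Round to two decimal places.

Row totals: 193, 200. Column totals: 124, 161, 108. Grand total N = 393.
Expected counts (row total × column total / N):
  Converted, Variant A: 193×124/393 = 60.896
  Converted, Variant B: 193×161/393 = 79.066
  Converted, Variant C: 193×108/393 = 53.038
  Did not convert, Variant A: 200×124/393 = 63.104
  Did not convert, Variant B: 200×161/393 = 81.934
  Did not convert, Variant C: 200×108/393 = 54.962
Contributions (O − E)²/E:
  (72 − 60.896)²/60.896 = 2.0247
  (77 − 79.066)²/79.066 = 0.0540
  (44 − 53.038)²/53.038 = 1.5401
  (52 − 63.104)²/63.104 = 1.9539
  (84 − 81.934)²/81.934 = 0.0521
  (64 − 54.962)²/54.962 = 1.4862
χ² = 2.0247 + 0.0540 + 1.5401 + 1.9539 + 0.0521 + 1.4862 = 7.11

7.11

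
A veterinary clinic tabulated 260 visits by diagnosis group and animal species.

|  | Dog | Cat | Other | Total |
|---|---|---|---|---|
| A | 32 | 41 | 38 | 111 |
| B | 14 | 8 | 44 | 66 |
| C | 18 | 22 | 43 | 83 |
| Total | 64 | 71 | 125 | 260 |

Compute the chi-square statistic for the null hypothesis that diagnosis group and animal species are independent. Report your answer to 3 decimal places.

20.171

Grand total N = 260.
Expected counts (row total × column total / N):
  A, Dog: 111×64/260 = 27.3231
  A, Cat: 111×71/260 = 30.3115
  A, Other: 111×125/260 = 53.3654
  B, Dog: 66×64/260 = 16.2462
  B, Cat: 66×71/260 = 18.0231
  B, Other: 66×125/260 = 31.7308
  C, Dog: 83×64/260 = 20.4308
  C, Cat: 83×71/260 = 22.6654
  C, Other: 83×125/260 = 39.9038
Contributions (O − E)²/E:
  (32 − 27.3231)²/27.3231 = 0.8005
  (41 − 30.3115)²/30.3115 = 3.7690
  (38 − 53.3654)²/53.3654 = 4.4241
  (14 − 16.2462)²/16.2462 = 0.3106
  (8 − 18.0231)²/18.0231 = 5.5741
  (44 − 31.7308)²/31.7308 = 4.7441
  (18 − 20.4308)²/20.4308 = 0.2892
  (22 − 22.6654)²/22.6654 = 0.0195
  (43 − 39.9038)²/39.9038 = 0.2402
χ² = 0.8005 + 3.7690 + 4.4241 + 0.3106 + 5.5741 + 4.7441 + 0.2892 + 0.0195 + 0.2402 = 20.171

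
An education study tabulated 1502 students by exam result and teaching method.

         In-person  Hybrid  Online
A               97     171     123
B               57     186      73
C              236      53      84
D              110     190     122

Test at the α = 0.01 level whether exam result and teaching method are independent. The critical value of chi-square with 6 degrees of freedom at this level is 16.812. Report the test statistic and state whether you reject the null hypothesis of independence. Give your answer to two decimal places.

240.18; reject H₀

Row totals: 391, 316, 373, 422. Column totals: 500, 600, 402. Grand total N = 1502.
Expected counts (row total × column total / N):
  A, In-person: 391×500/1502 = 130.160
  A, Hybrid: 391×600/1502 = 156.192
  A, Online: 391×402/1502 = 104.648
  B, In-person: 316×500/1502 = 105.193
  B, Hybrid: 316×600/1502 = 126.232
  B, Online: 316×402/1502 = 84.575
  C, In-person: 373×500/1502 = 124.168
  C, Hybrid: 373×600/1502 = 149.001
  C, Online: 373×402/1502 = 99.831
  D, In-person: 422×500/1502 = 140.479
  D, Hybrid: 422×600/1502 = 168.575
  D, Online: 422×402/1502 = 112.945
Contributions (O − E)²/E:
  (97 − 130.160)²/130.160 = 8.4480
  (171 − 156.192)²/156.192 = 1.4039
  (123 − 104.648)²/104.648 = 3.2184
  (57 − 105.193)²/105.193 = 22.0791
  (186 − 126.232)²/126.232 = 28.2988
  (73 − 84.575)²/84.575 = 1.5842
  (236 − 124.168)²/124.168 = 100.7216
  (53 − 149.001)²/149.001 = 61.8532
  (84 − 99.831)²/99.831 = 2.5104
  (110 − 140.479)²/140.479 = 6.6129
  (190 − 168.575)²/168.575 = 2.7230
  (122 − 112.945)²/112.945 = 0.7260
χ² = 8.4480 + 1.4039 + 3.2184 + 22.0791 + 28.2988 + 1.5842 + 100.7216 + 61.8532 + 2.5104 + 6.6129 + 2.7230 + 0.7260 = 240.18
df = (4−1)(3−1) = 6. Since 240.18 > 16.812, reject the null hypothesis of independence at α = 0.01.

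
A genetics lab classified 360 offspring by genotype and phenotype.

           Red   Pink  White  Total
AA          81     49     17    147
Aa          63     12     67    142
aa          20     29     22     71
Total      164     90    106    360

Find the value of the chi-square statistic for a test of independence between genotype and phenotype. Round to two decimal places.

65.66

Grand total N = 360.
Expected counts (row total × column total / N):
  AA, Red: 147×164/360 = 66.9667
  AA, Pink: 147×90/360 = 36.7500
  AA, White: 147×106/360 = 43.2833
  Aa, Red: 142×164/360 = 64.6889
  Aa, Pink: 142×90/360 = 35.5000
  Aa, White: 142×106/360 = 41.8111
  aa, Red: 71×164/360 = 32.3444
  aa, Pink: 71×90/360 = 17.7500
  aa, White: 71×106/360 = 20.9056
Contributions (O − E)²/E:
  (81 − 66.9667)²/66.9667 = 2.9408
  (49 − 36.7500)²/36.7500 = 4.0833
  (17 − 43.2833)²/43.2833 = 15.9602
  (63 − 64.6889)²/64.6889 = 0.0441
  (12 − 35.5000)²/35.5000 = 15.5563
  (67 − 41.8111)²/41.8111 = 15.1749
  (20 − 32.3444)²/32.3444 = 4.7113
  (29 − 17.7500)²/17.7500 = 7.1303
  (22 − 20.9056)²/20.9056 = 0.0573
χ² = 2.9408 + 4.0833 + 15.9602 + 0.0441 + 15.5563 + 15.1749 + 4.7113 + 7.1303 + 0.0573 = 65.66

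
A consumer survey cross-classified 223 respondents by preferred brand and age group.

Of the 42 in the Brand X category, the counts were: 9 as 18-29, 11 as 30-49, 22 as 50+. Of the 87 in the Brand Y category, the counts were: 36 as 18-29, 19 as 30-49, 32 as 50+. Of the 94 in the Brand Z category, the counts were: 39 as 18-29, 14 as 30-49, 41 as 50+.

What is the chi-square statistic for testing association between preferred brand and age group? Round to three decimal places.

Row totals: 42, 87, 94. Column totals: 84, 44, 95. Grand total N = 223.
Expected counts (row total × column total / N):
  Brand X, 18-29: 42×84/223 = 15.8206
  Brand X, 30-49: 42×44/223 = 8.2870
  Brand X, 50+: 42×95/223 = 17.8924
  Brand Y, 18-29: 87×84/223 = 32.7713
  Brand Y, 30-49: 87×44/223 = 17.1659
  Brand Y, 50+: 87×95/223 = 37.0628
  Brand Z, 18-29: 94×84/223 = 35.4081
  Brand Z, 30-49: 94×44/223 = 18.5471
  Brand Z, 50+: 94×95/223 = 40.0448
Contributions (O − E)²/E:
  (9 − 15.8206)²/15.8206 = 2.9405
  (11 − 8.2870)²/8.2870 = 0.8882
  (22 − 17.8924)²/17.8924 = 0.9430
  (36 − 32.7713)²/32.7713 = 0.3181
  (19 − 17.1659)²/17.1659 = 0.1960
  (32 − 37.0628)²/37.0628 = 0.6916
  (39 − 35.4081)²/35.4081 = 0.3644
  (14 − 18.5471)²/18.5471 = 1.1148
  (41 − 40.0448)²/40.0448 = 0.0228
χ² = 2.9405 + 0.8882 + 0.9430 + 0.3181 + 0.1960 + 0.6916 + 0.3644 + 1.1148 + 0.0228 = 7.479

7.479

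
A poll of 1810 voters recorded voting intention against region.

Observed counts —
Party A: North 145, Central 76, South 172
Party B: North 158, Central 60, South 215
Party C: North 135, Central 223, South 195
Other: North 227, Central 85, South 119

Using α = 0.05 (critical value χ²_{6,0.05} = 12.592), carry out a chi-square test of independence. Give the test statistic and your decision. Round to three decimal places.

168.772; reject H₀

Row totals: 393, 433, 553, 431. Column totals: 665, 444, 701. Grand total N = 1810.
Expected counts (row total × column total / N):
  Party A, North: 393×665/1810 = 144.3895
  Party A, Central: 393×444/1810 = 96.4044
  Party A, South: 393×701/1810 = 152.2061
  Party B, North: 433×665/1810 = 159.0856
  Party B, Central: 433×444/1810 = 106.2166
  Party B, South: 433×701/1810 = 167.6978
  Party C, North: 553×665/1810 = 203.1740
  Party C, Central: 553×444/1810 = 135.6530
  Party C, South: 553×701/1810 = 214.1729
  Other, North: 431×665/1810 = 158.3508
  Other, Central: 431×444/1810 = 105.7260
  Other, South: 431×701/1810 = 166.9232
Contributions (O − E)²/E:
  (145 − 144.3895)²/144.3895 = 0.0026
  (76 − 96.4044)²/96.4044 = 4.3187
  (172 − 152.2061)²/152.2061 = 2.5741
  (158 − 159.0856)²/159.0856 = 0.0074
  (60 − 106.2166)²/106.2166 = 20.1096
  (215 − 167.6978)²/167.6978 = 13.3424
  (135 − 203.1740)²/203.1740 = 22.8754
  (223 − 135.6530)²/135.6530 = 56.2428
  (195 − 214.1729)²/214.1729 = 1.7164
  (227 − 158.3508)²/158.3508 = 29.7612
  (85 − 105.7260)²/105.7260 = 4.0630
  (119 − 166.9232)²/166.9232 = 13.7586
χ² = 0.0026 + 4.3187 + 2.5741 + 0.0074 + 20.1096 + 13.3424 + 22.8754 + 56.2428 + 1.7164 + 29.7612 + 4.0630 + 13.7586 = 168.772
df = (4−1)(3−1) = 6. Since 168.772 > 12.592, reject the null hypothesis of independence at α = 0.05.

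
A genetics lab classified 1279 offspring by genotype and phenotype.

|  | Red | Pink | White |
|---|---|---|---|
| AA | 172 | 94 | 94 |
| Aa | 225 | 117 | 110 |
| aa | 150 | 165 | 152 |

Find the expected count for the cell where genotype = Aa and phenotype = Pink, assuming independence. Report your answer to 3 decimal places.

132.879

Row total (Aa) = 452; column total (Pink) = 376; grand total N = 1279.
Expected count = (row total × column total) / N = 452 × 376 / 1279 = 132.879.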